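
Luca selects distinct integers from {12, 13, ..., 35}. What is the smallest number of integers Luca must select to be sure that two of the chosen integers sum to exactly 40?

17

A set avoiding the sum 40 can contain at most one of each pair {x, 40−x}, plus the 8 elements whose complement lies outside the range or equal to its own complement.
The integers 20, …, 35 (16 of them) are such a set: any two sum to at least 20+21 = 41 > 40.
By pigeonhole, any 17th integer completes one of the 8 pairs, so 17 choices force a sum of 40.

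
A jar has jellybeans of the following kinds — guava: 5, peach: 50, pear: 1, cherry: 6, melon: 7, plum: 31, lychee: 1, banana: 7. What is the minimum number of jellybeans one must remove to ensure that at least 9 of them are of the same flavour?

44

An adversary could hand out at most 8 jellybeans per flavour (6 flavours run out sooner): 5 + 8 + 1 + 6 + 7 + 8 + 1 + 7 = 43 jellybeans and still no flavour has 9.
Pigeonhole: one more jellybean lands in a flavour already at 8, so 44 draws are enough and 43 are not.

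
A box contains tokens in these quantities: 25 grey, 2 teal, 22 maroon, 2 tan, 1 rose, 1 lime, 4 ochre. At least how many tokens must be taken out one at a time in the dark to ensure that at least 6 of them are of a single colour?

21

An adversary could hand out at most 5 tokens per colour (5 colours run out sooner): 5 + 2 + 5 + 2 + 1 + 1 + 4 = 20 tokens and still no colour has 6.
By the pigeonhole principle, one more token lands in a colour already at 5, so 21 draws are enough and 20 are not.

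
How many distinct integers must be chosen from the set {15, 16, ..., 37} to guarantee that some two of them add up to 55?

14

Group the elements by complementary pair {x, 55−x}: {18,37}, {19,36}, {20,35}, …, giving 10 two-element pairs and 3 integers whose partner 55−x falls outside [15,37].
By the pigeonhole principle, treating each of those 13 groups as a pigeonhole, one can pick one integer per group — 13 integers — with no two summing to 55.
The 14th integer lands in an occupied pair, forcing a sum of 55.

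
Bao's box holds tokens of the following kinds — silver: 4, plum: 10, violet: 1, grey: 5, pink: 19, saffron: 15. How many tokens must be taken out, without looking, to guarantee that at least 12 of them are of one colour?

An adversary could hand out at most 11 tokens per colour (4 colours run out sooner): 4 + 10 + 1 + 5 + 11 + 11 = 42 tokens and still no colour has 12.
One more token lands in a colour already at 11, so 43 draws are enough and 42 are not.

43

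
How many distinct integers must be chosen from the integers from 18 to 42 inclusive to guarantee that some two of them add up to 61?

14

A set avoiding the sum 61 can contain at most one of each pair {x, 61−x}, plus the 1 element whose complement lies outside the range.
The integers 18, …, 30 (13 of them) are such a set: any two sum to at least 18+19 = 37 and at most 29+30 = 59 < 61.
By the pigeonhole principle, any 14th integer completes one of the 12 pairs, so 14 choices force a sum of 61.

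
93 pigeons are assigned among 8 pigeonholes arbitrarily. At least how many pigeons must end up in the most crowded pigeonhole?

The 8 pigeonholes are the holes and the 93 pigeons are the pigeons.
If every pigeonhole held at most 11 pigeons, the total would be at most 8 × 11 = 88, which is less than 93.
So some pigeonhole holds at least ⌈93/8⌉ = 12 pigeons.

12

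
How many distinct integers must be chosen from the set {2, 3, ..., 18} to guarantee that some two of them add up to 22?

A set avoiding the sum 22 can contain at most one of each pair {x, 22−x}, plus the 3 elements whose complement lies outside the range or equal to its own complement.
The integers 2, …, 11 (10 of them) are such a set: any two sum to at least 2+3 = 5 and at most 10+11 = 21 < 22.
By pigeonhole, any 11th integer completes one of the 7 pairs, so 11 choices force a sum of 22.

11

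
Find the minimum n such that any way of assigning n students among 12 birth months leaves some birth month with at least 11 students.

With 120 students one could put exactly 10 in each of the 12 birth months, and no birth month would reach 11.
One more student must land in a birth month that already has 10, giving it 11.
So 12 × 10 + 1 = 121 students are required.

121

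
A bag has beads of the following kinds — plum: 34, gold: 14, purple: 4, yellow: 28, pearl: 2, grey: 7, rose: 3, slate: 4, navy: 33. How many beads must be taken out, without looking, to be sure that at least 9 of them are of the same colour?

53

Put each drawn bead into a box by colour. The largest draw with every box below 9 takes min(count, 8) from each colour; colours with fewer than 8 contribute all they have.
Σ min(cᵢ, 8) = 8 + 8 + 4 + 8 + 2 + 7 + 3 + 4 + 8 = 52.
Draw number 52 + 1 = 53 must push one box to 9.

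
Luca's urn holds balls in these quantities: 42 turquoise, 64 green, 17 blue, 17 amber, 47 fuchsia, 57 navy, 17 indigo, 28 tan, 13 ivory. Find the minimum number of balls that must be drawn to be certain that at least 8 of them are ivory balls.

297

In the worst case for collecting ivory balls, every non-ivory ball comes out first.
There are 42 + 64 + 17 + 17 + 47 + 57 + 17 + 28 = 289 non-ivory balls altogether.
After those, each further ball must be ivory, so 289 + 8 = 297 draws guarantee 8 ivory balls.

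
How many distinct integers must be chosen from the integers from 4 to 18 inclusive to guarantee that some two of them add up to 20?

A set avoiding the sum 20 can contain at most one of each pair {x, 20−x}, plus the 3 elements whose complement lies outside the range or equal to its own complement.
The integers 10, …, 18 (9 of them) are such a set: any two sum to at least 10+11 = 21 > 20.
Any 10th integer completes one of the 6 pairs, so 10 choices force a sum of 20.

10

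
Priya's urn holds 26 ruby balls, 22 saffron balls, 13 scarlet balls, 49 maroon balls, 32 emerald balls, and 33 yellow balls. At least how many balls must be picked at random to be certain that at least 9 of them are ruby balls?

158

In the worst case for collecting ruby balls, every non-ruby ball comes out first.
There are 22 + 13 + 49 + 32 + 33 = 149 non-ruby balls altogether.
After those, each further ball must be ruby, so 149 + 9 = 158 draws guarantee 9 ruby balls.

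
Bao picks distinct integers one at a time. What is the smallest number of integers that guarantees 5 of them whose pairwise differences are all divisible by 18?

Integers whose pairwise differences are multiples of 18 are exactly those sharing a remainder mod 18. By the pigeonhole principle, the 18 residue classes mod 18 are the pigeonholes.
With 72 integers one could put 4 in each residue class and have no class reach 5.
The 73rd integer pushes some class to 5, so 18·4 + 1 = 73.

73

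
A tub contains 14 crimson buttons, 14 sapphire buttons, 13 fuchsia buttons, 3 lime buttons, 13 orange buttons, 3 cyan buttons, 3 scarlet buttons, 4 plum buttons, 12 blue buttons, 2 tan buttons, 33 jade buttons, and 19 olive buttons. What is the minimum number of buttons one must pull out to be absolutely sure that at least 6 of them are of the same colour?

51

Put each drawn button into a box by colour. The largest draw with every box below 6 takes min(count, 5) from each colour; colours with fewer than 5 contribute all they have.
Σ min(cᵢ, 5) = 5 + 5 + 5 + 3 + 5 + 3 + 3 + 4 + 5 + 2 + 5 + 5 = 50.
Draw number 50 + 1 = 51 must push one box to 6.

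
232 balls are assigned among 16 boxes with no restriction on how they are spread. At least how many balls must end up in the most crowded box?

15

By the pigeonhole principle, the 16 boxes are the holes and the 232 balls are the pigeons.
If every box held at most 14 balls, the total would be at most 16 × 14 = 224, which is less than 232.
So some box holds at least ⌈232/16⌉ = 15 balls.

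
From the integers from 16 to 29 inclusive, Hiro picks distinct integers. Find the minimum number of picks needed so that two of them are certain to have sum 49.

Group the elements by complementary pair {x, 49−x}: {20,29}, {21,28}, {22,27}, …, giving 5 two-element pairs and 4 integers whose partner 49−x falls outside [16,29].
Treating each of those 9 groups as a pigeonhole, one can pick one integer per group — 9 integers — with no two summing to 49.
The 10th integer lands in an occupied pair, forcing a sum of 49.

10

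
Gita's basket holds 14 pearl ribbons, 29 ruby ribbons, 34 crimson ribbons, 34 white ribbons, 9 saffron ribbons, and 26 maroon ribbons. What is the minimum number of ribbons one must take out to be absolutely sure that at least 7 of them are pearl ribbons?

In the worst case for collecting pearl ribbons, every non-pearl ribbon comes out first.
There are 29 + 34 + 34 + 9 + 26 = 132 non-pearl ribbons altogether.
After those, each further ribbon must be pearl, so 132 + 7 = 139 draws guarantee 7 pearl ribbons.

139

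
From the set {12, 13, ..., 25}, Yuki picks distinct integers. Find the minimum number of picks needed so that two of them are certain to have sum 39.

9

A set avoiding the sum 39 can contain at most one of each pair {x, 39−x}, plus the 2 elements whose complement lies outside the range.
The integers 12, …, 19 (8 of them) are such a set: any two sum to at least 12+13 = 25 and at most 18+19 = 37 < 39.
By the pigeonhole principle, any 9th integer completes one of the 6 pairs, so 9 choices force a sum of 39.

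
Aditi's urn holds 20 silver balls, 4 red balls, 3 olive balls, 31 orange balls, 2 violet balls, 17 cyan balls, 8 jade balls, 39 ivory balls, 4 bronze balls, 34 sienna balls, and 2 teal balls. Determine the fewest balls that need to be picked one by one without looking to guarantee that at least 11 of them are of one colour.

Pigeonhole: put each drawn ball into a box by colour. The largest draw with every box below 11 takes min(count, 10) from each colour; colours with fewer than 10 contribute all they have.
Σ min(cᵢ, 10) = 10 + 4 + 3 + 10 + 2 + 10 + 8 + 10 + 4 + 10 + 2 = 73.
Draw number 73 + 1 = 74 must push one box to 11.

74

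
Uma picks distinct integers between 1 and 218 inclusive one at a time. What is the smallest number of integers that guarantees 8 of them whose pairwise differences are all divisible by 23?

Integers whose pairwise differences are multiples of 23 are exactly those sharing a remainder mod 23. By pigeonhole, the 23 residue classes mod 23 are the pigeonholes.
With 161 integers one could put 7 in each residue class and have no class reach 8.
The 162nd integer pushes some class to 8, so 23·7 + 1 = 162.

162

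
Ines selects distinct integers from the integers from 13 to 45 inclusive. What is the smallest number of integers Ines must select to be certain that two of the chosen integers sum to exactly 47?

23

Two chosen integers sum to 47 exactly when both halves of some pair {x, 47−x} with 13 ≤ x ≤ 47−x ≤ 34 are chosen — 11 such pairs.
The remaining 11 elements (those with no distinct partner in range) can never complete a 47-sum, so the worst case takes all of them and one from each pair: 11 + 11 = 22.
The 23rd integer has to be the second member of some pair, so 22 + 1 = 23.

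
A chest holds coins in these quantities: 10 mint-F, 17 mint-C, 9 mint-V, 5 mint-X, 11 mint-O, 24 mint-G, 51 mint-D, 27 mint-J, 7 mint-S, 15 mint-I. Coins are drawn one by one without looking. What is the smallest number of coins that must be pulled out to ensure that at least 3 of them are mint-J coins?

In the worst case for collecting mint-J coins, every non-mint-J coin comes out first.
There are 10 + 17 + 9 + 5 + 11 + 24 + 51 + 7 + 15 = 149 non-mint-J coins altogether.
After those, each further coin must be mint-J, so 149 + 3 = 152 draws guarantee 3 mint-J coins.

152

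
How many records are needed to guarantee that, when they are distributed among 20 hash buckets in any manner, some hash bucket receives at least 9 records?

With 160 records one could put exactly 8 in each of the 20 hash buckets, and no hash bucket would reach 9.
By the pigeonhole principle, one more record must land in a hash bucket that already has 8, giving it 9.
So 20 × 8 + 1 = 161 records are required.

161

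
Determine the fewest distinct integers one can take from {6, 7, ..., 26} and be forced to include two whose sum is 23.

16

Two chosen integers sum to 23 exactly when both halves of some pair {x, 23−x} with 6 ≤ x ≤ 23−x ≤ 17 are chosen — 6 such pairs.
The remaining 9 elements (those with no distinct partner in range) can never complete a 23-sum, so the worst case takes all of them and one from each pair: 9 + 6 = 15.
The 16th integer has to be the second member of some pair, so 15 + 1 = 16.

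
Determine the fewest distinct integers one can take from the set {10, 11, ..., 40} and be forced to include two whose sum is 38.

23

Two chosen integers sum to 38 exactly when both halves of some pair {x, 38−x} with 10 ≤ x ≤ 38−x ≤ 28 are chosen — 9 such pairs.
The remaining 13 elements (those with no distinct partner in range) can never complete a 38-sum, so the worst case takes all of them and one from each pair: 13 + 9 = 22.
By pigeonhole, the 23rd integer has to be the second member of some pair, so 22 + 1 = 23.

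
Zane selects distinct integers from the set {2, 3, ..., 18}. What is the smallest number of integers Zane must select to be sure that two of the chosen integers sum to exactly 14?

13

Two chosen integers sum to 14 exactly when both halves of some pair {x, 14−x} with 2 ≤ x ≤ 14−x ≤ 12 are chosen — 5 such pairs.
The remaining 7 elements (those with no distinct partner in range) can never complete a 14-sum, so the worst case takes all of them and one from each pair: 7 + 5 = 12.
Pigeonhole: the 13th integer has to be the second member of some pair, so 12 + 1 = 13.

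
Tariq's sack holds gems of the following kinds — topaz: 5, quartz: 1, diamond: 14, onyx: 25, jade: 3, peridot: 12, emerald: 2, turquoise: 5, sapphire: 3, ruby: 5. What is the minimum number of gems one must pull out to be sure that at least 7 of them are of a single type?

43

The 10 types are the holes; the gems drawn are the pigeons.
To avoid 7 of any one type, the worst case takes at most 6 of each type, or every gem of a type that has fewer than 6.
That gives 5 + 1 + 6 + 6 + 3 + 6 + 2 + 5 + 3 + 5 = 42 gems with no type reaching 7.
The next gem forces some type to 7, so 42 + 1 = 43.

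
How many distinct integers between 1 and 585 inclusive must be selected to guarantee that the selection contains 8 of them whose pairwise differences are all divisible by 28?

Integers whose pairwise differences are multiples of 28 are exactly those sharing a remainder mod 28. The 28 residue classes mod 28 are the pigeonholes.
With 196 integers one could put 7 in each residue class and have no class reach 8.
The 197th integer pushes some class to 8, so 28·7 + 1 = 197.

197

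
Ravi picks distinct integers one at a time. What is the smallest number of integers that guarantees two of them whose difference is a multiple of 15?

Integers whose pairwise differences are multiples of 15 are exactly those sharing a remainder mod 15. Pigeonhole: the 15 residue classes mod 15 are the pigeonholes.
With 15 integers one could put 1 in each residue class and have no class reach 2.
The 16th integer pushes some class to 2, so 15·1 + 1 = 16.

16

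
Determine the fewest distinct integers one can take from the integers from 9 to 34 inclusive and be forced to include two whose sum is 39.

16

Two chosen integers sum to 39 exactly when both halves of some pair {x, 39−x} with 9 ≤ x ≤ 39−x ≤ 30 are chosen — 11 such pairs.
The remaining 4 elements (those with no distinct partner in range) can never complete a 39-sum, so the worst case takes all of them and one from each pair: 4 + 11 = 15.
The 16th integer has to be the second member of some pair, so 15 + 1 = 16.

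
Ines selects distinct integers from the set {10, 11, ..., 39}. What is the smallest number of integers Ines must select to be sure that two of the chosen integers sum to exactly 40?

21

Group the elements by complementary pair {x, 40−x}: {10,30}, {11,29}, {12,28}, …, giving 10 two-element pairs, the single value 20 (it cannot pair with itself since the integers are distinct), and 9 integers whose partner 40−x falls outside [10,39].
Treating each of those 20 groups as a pigeonhole, one can pick one integer per group — 20 integers — with no two summing to 40.
The 21st integer lands in an occupied pair, forcing a sum of 40.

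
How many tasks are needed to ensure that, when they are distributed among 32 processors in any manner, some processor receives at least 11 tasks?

With 320 tasks one could put exactly 10 in each of the 32 processors, and no processor would reach 11.
By pigeonhole, one more task must land in a processor that already has 10, giving it 11.
So 32 × 10 + 1 = 321 tasks are required.

321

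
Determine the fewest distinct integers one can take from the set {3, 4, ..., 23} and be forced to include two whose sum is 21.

14

Two chosen integers sum to 21 exactly when both halves of some pair {x, 21−x} with 3 ≤ x ≤ 21−x ≤ 18 are chosen — 8 such pairs.
The remaining 5 elements (those with no distinct partner in range) can never complete a 21-sum, so the worst case takes all of them and one from each pair: 5 + 8 = 13.
By pigeonhole, the 14th integer has to be the second member of some pair, so 13 + 1 = 14.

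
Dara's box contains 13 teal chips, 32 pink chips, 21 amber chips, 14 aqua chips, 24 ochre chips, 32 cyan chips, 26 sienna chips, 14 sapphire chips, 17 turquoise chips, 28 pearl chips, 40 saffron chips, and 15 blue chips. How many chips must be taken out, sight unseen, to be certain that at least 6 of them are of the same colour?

61

Pigeonhole: put each drawn chip into a box by colour. The largest draw with every box below 6 takes min(count, 5) from each colour.
Σ min(cᵢ, 5) = 5 + 5 + 5 + 5 + 5 + 5 + 5 + 5 + 5 + 5 + 5 + 5 = 60.
Draw number 60 + 1 = 61 must push one box to 6.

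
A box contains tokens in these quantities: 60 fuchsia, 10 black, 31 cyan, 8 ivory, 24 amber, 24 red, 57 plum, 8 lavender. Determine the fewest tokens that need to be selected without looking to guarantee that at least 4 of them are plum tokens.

In the worst case for collecting plum tokens, every non-plum token comes out first.
There are 60 + 10 + 31 + 8 + 24 + 24 + 8 = 165 non-plum tokens altogether.
After those, each further token must be plum, so 165 + 4 = 169 draws guarantee 4 plum tokens.

169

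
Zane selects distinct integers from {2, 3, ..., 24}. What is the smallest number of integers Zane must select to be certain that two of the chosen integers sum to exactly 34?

Group the elements by complementary pair {x, 34−x}: {10,24}, {11,23}, {12,22}, …, giving 7 two-element pairs; the single value 17 (it cannot pair with itself since the integers are distinct); and 8 integers whose partner 34−x falls outside [2,24].
By the pigeonhole principle, treating each of those 16 groups as a pigeonhole, one can pick one integer per group — 16 integers — with no two summing to 34.
The 17th integer lands in an occupied pair, forcing a sum of 34.

17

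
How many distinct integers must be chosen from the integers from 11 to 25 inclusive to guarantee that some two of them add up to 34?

10

Two chosen integers sum to 34 exactly when both halves of some pair {x, 34−x} with 11 ≤ x ≤ 34−x ≤ 23 are chosen — 6 such pairs.
The remaining 3 elements (those with no distinct partner in range) can never complete a 34-sum, so the worst case takes all of them and one from each pair: 3 + 6 = 9.
Pigeonhole: the 10th integer has to be the second member of some pair, so 9 + 1 = 10.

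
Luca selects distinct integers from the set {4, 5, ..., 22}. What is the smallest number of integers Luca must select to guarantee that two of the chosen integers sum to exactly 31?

13

A set avoiding the sum 31 can contain at most one of each pair {x, 31−x}, plus the 5 elements whose complement lies outside the range.
The integers 4, …, 15 (12 of them) are such a set: any two sum to at least 4+5 = 9 and at most 14+15 = 29 < 31.
Any 13th integer completes one of the 7 pairs, so 13 choices force a sum of 31.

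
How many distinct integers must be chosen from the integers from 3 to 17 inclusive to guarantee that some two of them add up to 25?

A set avoiding the sum 25 can contain at most one of each pair {x, 25−x}, plus the 5 elements whose complement lies outside the range.
The integers 3, …, 12 (10 of them) are such a set: any two sum to at least 3+4 = 7 and at most 11+12 = 23 < 25.
Pigeonhole: any 11th integer completes one of the 5 pairs, so 11 choices force a sum of 25.

11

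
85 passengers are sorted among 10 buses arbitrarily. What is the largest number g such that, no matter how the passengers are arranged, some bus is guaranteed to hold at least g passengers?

9

The 10 buses are the holes and the 85 passengers are the pigeons.
If every bus held at most 8 passengers, the total would be at most 10 × 8 = 80, which is less than 85.
So some bus holds at least ⌈85/10⌉ = 9 passengers.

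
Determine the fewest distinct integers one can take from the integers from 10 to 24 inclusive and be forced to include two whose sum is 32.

A set avoiding the sum 32 can contain at most one of each pair {x, 32−x}, plus the 3 elements whose complement lies outside the range or equal to its own complement.
The integers 16, …, 24 (9 of them) are such a set: any two sum to at least 16+17 = 33 > 32.
By the pigeonhole principle, any 10th integer completes one of the 6 pairs, so 10 choices force a sum of 32.

10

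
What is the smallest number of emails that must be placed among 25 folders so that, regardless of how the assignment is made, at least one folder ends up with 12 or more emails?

With 275 emails one could put exactly 11 in each of the 25 folders, and no folder would reach 12.
By pigeonhole, one more email must land in a folder that already has 11, giving it 12.
So 25 × 11 + 1 = 276 emails are required.

276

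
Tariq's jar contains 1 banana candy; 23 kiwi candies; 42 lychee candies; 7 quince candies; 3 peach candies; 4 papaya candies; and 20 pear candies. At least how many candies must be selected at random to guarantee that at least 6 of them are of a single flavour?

29

Put each drawn candy into a box by flavour. The largest draw with every box below 6 takes min(count, 5) from each flavour; flavours with fewer than 5 contribute all they have.
Σ min(cᵢ, 5) = 1 + 5 + 5 + 5 + 3 + 4 + 5 = 28.
Draw number 28 + 1 = 29 must push one box to 6.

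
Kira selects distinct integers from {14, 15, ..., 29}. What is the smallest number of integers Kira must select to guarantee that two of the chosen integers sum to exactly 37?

A set avoiding the sum 37 can contain at most one of each pair {x, 37−x}, plus the 6 elements whose complement lies outside the range.
The integers 19, …, 29 (11 of them) are such a set: any two sum to at least 19+20 = 39 > 37.
By the pigeonhole principle, any 12th integer completes one of the 5 pairs, so 12 choices force a sum of 37.

12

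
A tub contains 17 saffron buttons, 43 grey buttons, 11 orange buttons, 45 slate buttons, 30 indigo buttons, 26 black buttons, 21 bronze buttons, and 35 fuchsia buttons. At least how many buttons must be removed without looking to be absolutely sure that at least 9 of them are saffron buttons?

220

In the worst case for collecting saffron buttons, every non-saffron button comes out first.
There are 43 + 11 + 45 + 30 + 26 + 21 + 35 = 211 non-saffron buttons altogether.
After those, each further button must be saffron, so 211 + 9 = 220 draws guarantee 9 saffron buttons.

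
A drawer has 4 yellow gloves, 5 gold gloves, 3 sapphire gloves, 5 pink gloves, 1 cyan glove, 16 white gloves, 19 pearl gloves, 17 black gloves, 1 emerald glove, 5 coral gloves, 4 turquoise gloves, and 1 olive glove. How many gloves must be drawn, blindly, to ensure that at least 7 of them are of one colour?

An adversary could hand out at most 6 gloves per colour (9 colours run out sooner): 4 + 5 + 3 + 5 + 1 + 6 + 6 + 6 + 1 + 5 + 4 + 1 = 47 gloves and still no colour has 7.
One more glove lands in a colour already at 6, so 48 draws are enough and 47 are not.

48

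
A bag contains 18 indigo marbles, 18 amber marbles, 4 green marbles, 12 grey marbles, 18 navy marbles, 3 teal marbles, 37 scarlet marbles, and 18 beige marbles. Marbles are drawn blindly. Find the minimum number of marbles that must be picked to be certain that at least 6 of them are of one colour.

38

The 8 colours are the holes; the marbles drawn are the pigeons.
To avoid 6 of any one colour, the worst case takes at most 5 of each colour, or every marble of a colour that has fewer than 5.
That gives 5 + 5 + 4 + 5 + 5 + 3 + 5 + 5 = 37 marbles with no colour reaching 6.
The next marble forces some colour to 6, so 37 + 1 = 38.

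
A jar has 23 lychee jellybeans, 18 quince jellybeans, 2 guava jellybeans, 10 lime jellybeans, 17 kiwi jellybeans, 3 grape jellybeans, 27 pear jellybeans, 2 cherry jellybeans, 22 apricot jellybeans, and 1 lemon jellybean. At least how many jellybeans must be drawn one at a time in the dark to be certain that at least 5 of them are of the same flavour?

33

By the pigeonhole principle, the 10 flavours are the holes; the jellybeans drawn are the pigeons.
To avoid 5 of any one flavour, the worst case takes at most 4 of each flavour, or every jellybean of a flavour that has fewer than 4.
That gives 4 + 4 + 2 + 4 + 4 + 3 + 4 + 2 + 4 + 1 = 32 jellybeans with no flavour reaching 5.
The next jellybean forces some flavour to 5, so 32 + 1 = 33.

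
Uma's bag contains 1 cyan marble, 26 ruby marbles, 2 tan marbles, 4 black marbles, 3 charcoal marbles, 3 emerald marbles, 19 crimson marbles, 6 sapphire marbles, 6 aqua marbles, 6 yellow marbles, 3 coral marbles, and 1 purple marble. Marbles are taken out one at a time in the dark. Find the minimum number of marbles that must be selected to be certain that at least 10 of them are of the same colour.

The 12 colours are the holes; the marbles drawn are the pigeons.
To avoid 10 of any one colour, the worst case takes at most 9 of each colour, or every marble of a colour that has fewer than 9.
That gives 1 + 9 + 2 + 4 + 3 + 3 + 9 + 6 + 6 + 6 + 3 + 1 = 53 marbles with no colour reaching 10.
The next marble forces some colour to 10, so 53 + 1 = 54.

54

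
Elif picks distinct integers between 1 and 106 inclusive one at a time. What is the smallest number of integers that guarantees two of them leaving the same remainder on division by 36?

By the pigeonhole principle, the 36 residue classes mod 36 are the pigeonholes.
With 36 integers one could put 1 in each residue class and have no class reach 2.
The 37th integer pushes some class to 2, so 36·1 + 1 = 37.

37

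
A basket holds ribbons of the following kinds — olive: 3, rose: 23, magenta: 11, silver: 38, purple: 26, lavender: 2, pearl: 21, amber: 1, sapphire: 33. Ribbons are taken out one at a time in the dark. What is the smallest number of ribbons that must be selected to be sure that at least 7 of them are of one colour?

Put each drawn ribbon into a box by colour. The largest draw with every box below 7 takes min(count, 6) from each colour; colours with fewer than 6 contribute all they have.
Σ min(cᵢ, 6) = 3 + 6 + 6 + 6 + 6 + 2 + 6 + 1 + 6 = 42.
Draw number 42 + 1 = 43 must push one box to 7.

43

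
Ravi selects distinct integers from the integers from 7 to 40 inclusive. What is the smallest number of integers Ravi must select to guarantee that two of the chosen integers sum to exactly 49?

A set avoiding the sum 49 can contain at most one of each pair {x, 49−x}, plus the 2 elements whose complement lies outside the range.
The integers 7, …, 24 (18 of them) are such a set: any two sum to at least 7+8 = 15 and at most 23+24 = 47 < 49.
Any 19th integer completes one of the 16 pairs, so 19 choices force a sum of 49.

19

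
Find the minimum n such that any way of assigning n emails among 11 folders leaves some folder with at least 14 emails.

144

With 143 emails one could put exactly 13 in each of the 11 folders, and no folder would reach 14.
By the pigeonhole principle, one more email must land in a folder that already has 13, giving it 14.
So 11 × 13 + 1 = 144 emails are required.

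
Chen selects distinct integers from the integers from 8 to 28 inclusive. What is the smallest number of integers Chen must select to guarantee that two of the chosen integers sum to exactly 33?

13

A set avoiding the sum 33 can contain at most one of each pair {x, 33−x}, plus the 3 elements whose complement lies outside the range.
The integers 17, …, 28 (12 of them) are such a set: any two sum to at least 17+18 = 35 > 33.
By pigeonhole, any 13th integer completes one of the 9 pairs, so 13 choices force a sum of 33.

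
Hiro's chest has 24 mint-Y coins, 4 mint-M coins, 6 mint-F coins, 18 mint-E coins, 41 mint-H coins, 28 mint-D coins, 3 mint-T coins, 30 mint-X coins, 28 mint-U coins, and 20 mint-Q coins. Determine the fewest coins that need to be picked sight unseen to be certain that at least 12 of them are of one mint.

91

An adversary could hand out at most 11 coins per mint (mint-M, mint-F, mint-T run out sooner): 11 + 4 + 6 + 11 + 11 + 11 + 3 + 11 + 11 + 11 = 90 coins and still no mint has 12.
One more coin lands in a mint already at 11, so 91 draws are enough and 90 are not.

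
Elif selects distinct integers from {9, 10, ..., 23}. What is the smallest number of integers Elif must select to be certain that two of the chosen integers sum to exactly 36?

11

A set avoiding the sum 36 can contain at most one of each pair {x, 36−x}, plus the 5 elements whose complement lies outside the range or equal to its own complement.
The integers 9, …, 18 (10 of them) are such a set: any two sum to at least 9+10 = 19 and at most 17+18 = 35 < 36.
Any 11th integer completes one of the 5 pairs, so 11 choices force a sum of 36.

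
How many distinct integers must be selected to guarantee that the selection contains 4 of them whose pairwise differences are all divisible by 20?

61

Integers whose pairwise differences are multiples of 20 are exactly those sharing a remainder mod 20. Pigeonhole: the 20 residue classes mod 20 are the pigeonholes.
With 60 integers one could put 3 in each residue class and have no class reach 4.
The 61st integer pushes some class to 4, so 20·3 + 1 = 61.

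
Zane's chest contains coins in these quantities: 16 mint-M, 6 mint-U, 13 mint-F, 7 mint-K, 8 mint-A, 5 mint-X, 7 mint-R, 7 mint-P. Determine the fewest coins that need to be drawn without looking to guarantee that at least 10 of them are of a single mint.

59

Pigeonhole: the 8 mints are the holes; the coins drawn are the pigeons.
To avoid 10 of any one mint, the worst case takes at most 9 of each mint, or every coin of a mint that has fewer than 9.
That gives 9 + 6 + 9 + 7 + 8 + 5 + 7 + 7 = 58 coins with no mint reaching 10.
The next coin forces some mint to 10, so 58 + 1 = 59.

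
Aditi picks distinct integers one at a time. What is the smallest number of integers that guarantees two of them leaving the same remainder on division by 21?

22

The 21 residue classes mod 21 are the pigeonholes.
With 21 integers one could put 1 in each residue class and have no class reach 2.
The 22nd integer pushes some class to 2, so 21·1 + 1 = 22.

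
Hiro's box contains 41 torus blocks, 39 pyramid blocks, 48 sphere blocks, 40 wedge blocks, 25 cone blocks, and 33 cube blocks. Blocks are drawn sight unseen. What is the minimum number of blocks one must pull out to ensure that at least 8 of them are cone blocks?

In the worst case for collecting cone blocks, every non-cone block comes out first.
There are 41 + 39 + 48 + 40 + 33 = 201 non-cone blocks altogether.
After those, each further block must be cone, so 201 + 8 = 209 draws guarantee 8 cone blocks.

209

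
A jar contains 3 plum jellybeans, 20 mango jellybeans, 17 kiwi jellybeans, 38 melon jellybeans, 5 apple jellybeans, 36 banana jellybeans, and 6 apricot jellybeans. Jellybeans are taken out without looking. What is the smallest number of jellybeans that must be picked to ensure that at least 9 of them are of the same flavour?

An adversary could hand out at most 8 jellybeans per flavour (plum, apple, apricot run out sooner): 3 + 8 + 8 + 8 + 5 + 8 + 6 = 46 jellybeans and still no flavour has 9.
One more jellybean lands in a flavour already at 8, so 47 draws are enough and 46 are not.

47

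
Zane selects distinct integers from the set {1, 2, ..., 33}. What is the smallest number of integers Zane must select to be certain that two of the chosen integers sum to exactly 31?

Group the elements by complementary pair {x, 31−x}: {1,30}, {2,29}, {3,28}, …, giving 15 two-element pairs and 3 integers whose partner 31−x falls outside [1,33].
By the pigeonhole principle, treating each of those 18 groups as a pigeonhole, one can pick one integer per group — 18 integers — with no two summing to 31.
The 19th integer lands in an occupied pair, forcing a sum of 31.

19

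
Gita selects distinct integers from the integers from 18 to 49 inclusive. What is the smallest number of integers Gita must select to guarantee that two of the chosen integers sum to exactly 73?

20

Group the elements by complementary pair {x, 73−x}: {24,49}, {25,48}, {26,47}, …, giving 13 two-element pairs and 6 integers whose partner 73−x falls outside [18,49].
By pigeonhole, treating each of those 19 groups as a pigeonhole, one can pick one integer per group — 19 integers — with no two summing to 73.
The 20th integer lands in an occupied pair, forcing a sum of 73.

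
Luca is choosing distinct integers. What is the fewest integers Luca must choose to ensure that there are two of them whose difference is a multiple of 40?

Integers whose pairwise differences are multiples of 40 are exactly those sharing a remainder mod 40. By the pigeonhole principle, the 40 residue classes mod 40 are the pigeonholes.
With 40 integers one could put 1 in each residue class and have no class reach 2.
The 41st integer pushes some class to 2, so 40·1 + 1 = 41.

41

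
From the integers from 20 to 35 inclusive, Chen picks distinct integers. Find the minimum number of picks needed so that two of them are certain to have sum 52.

11

A set avoiding the sum 52 can contain at most one of each pair {x, 52−x}, plus the 4 elements whose complement lies outside the range or equal to its own complement.
The integers 26, …, 35 (10 of them) are such a set: any two sum to at least 26+27 = 53 > 52.
By pigeonhole, any 11th integer completes one of the 6 pairs, so 11 choices force a sum of 52.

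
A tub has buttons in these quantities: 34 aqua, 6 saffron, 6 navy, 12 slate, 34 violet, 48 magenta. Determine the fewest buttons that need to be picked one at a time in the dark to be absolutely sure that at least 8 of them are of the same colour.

An adversary could hand out at most 7 buttons per colour (saffron, navy run out sooner): 7 + 6 + 6 + 7 + 7 + 7 = 40 buttons and still no colour has 8.
By pigeonhole, one more button lands in a colour already at 7, so 41 draws are enough and 40 are not.

41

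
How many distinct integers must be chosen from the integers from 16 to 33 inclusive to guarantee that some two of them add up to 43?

13

Group the elements by complementary pair {x, 43−x}: {16,27}, {17,26}, {18,25}, …, giving 6 two-element pairs and 6 integers whose partner 43−x falls outside [16,33].
Treating each of those 12 groups as a pigeonhole, one can pick one integer per group — 12 integers — with no two summing to 43.
The 13th integer lands in an occupied pair, forcing a sum of 43.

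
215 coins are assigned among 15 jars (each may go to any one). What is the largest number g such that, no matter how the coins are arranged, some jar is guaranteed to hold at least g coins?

15

By the pigeonhole principle, the 15 jars are the holes and the 215 coins are the pigeons.
If every jar held at most 14 coins, the total would be at most 15 × 14 = 210, which is less than 215.
So some jar holds at least ⌈215/15⌉ = 15 coins.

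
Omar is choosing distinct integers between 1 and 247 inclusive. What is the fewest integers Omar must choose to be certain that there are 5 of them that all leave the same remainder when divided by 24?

97

The 24 residue classes mod 24 are the pigeonholes.
With 96 integers one could put 4 in each residue class and have no class reach 5.
The 97th integer pushes some class to 5, so 24·4 + 1 = 97.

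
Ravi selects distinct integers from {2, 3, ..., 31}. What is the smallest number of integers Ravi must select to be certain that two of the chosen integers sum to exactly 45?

Group the elements by complementary pair {x, 45−x}: {14,31}, {15,30}, {16,29}, …, giving 9 two-element pairs and 12 integers whose partner 45−x falls outside [2,31].
By the pigeonhole principle, treating each of those 21 groups as a pigeonhole, one can pick one integer per group — 21 integers — with no two summing to 45.
The 22nd integer lands in an occupied pair, forcing a sum of 45.

22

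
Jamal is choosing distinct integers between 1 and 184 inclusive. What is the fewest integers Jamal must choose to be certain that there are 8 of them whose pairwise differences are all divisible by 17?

120

Integers whose pairwise differences are multiples of 17 are exactly those sharing a remainder mod 17. Pigeonhole: the 17 residue classes mod 17 are the pigeonholes.
With 119 integers one could put 7 in each residue class and have no class reach 8.
The 120th integer pushes some class to 8, so 17·7 + 1 = 120.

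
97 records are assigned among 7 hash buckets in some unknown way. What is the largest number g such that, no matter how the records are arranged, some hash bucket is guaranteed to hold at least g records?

The 7 hash buckets are the holes and the 97 records are the pigeons.
If every hash bucket held at most 13 records, the total would be at most 7 × 13 = 91, which is less than 97.
So some hash bucket holds at least ⌈97/7⌉ = 14 records.

14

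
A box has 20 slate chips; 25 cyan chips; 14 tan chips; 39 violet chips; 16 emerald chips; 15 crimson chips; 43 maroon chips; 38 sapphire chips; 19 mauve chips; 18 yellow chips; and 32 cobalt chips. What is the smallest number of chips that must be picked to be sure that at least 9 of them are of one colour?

89

By the pigeonhole principle, the 11 colours are the holes; the chips drawn are the pigeons.
To avoid 9 of any one colour, the worst case takes at most 8 of each colour.
That gives 8 + 8 + 8 + 8 + 8 + 8 + 8 + 8 + 8 + 8 + 8 = 88 chips with no colour reaching 9.
The next chip forces some colour to 9, so 88 + 1 = 89.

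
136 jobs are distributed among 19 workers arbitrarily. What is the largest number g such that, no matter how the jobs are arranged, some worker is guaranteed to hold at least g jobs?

Pigeonhole: the 19 workers are the holes and the 136 jobs are the pigeons.
If every worker held at most 7 jobs, the total would be at most 19 × 7 = 133, which is less than 136.
So some worker holds at least ⌈136/19⌉ = 8 jobs.

8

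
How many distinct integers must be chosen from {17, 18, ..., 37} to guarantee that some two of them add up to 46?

16

Group the elements by complementary pair {x, 46−x}: {17,29}, {18,28}, {19,27}, …, giving 6 two-element pairs, the single value 23 (it cannot pair with itself since the integers are distinct), and 8 integers whose partner 46−x falls outside [17,37].
By the pigeonhole principle, treating each of those 15 groups as a pigeonhole, one can pick one integer per group — 15 integers — with no two summing to 46.
The 16th integer lands in an occupied pair, forcing a sum of 46.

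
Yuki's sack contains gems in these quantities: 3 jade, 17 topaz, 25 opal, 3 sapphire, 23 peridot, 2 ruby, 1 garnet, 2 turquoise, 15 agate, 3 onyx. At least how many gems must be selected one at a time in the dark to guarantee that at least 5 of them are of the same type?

By pigeonhole, the 10 types are the holes; the gems drawn are the pigeons.
To avoid 5 of any one type, the worst case takes at most 4 of each type, or every gem of a type that has fewer than 4.
That gives 3 + 4 + 4 + 3 + 4 + 2 + 1 + 2 + 4 + 3 = 30 gems with no type reaching 5.
The next gem forces some type to 5, so 30 + 1 = 31.

31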